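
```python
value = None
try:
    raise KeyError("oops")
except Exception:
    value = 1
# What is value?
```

Step-by-step execution trace:
1. `raise KeyError(...)` raises KeyError.
2. `except Exception` matches (KeyError is a subclass of Exception) → value = 1.
Result: 1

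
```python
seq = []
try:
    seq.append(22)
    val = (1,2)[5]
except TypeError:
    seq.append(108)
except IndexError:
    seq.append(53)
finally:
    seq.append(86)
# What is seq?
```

Step-by-step execution trace:
1. try: `seq.append(22)` → seq = [22].
2. `val = (1,2)[5]` raises IndexError.
3. `except TypeError` does not match IndexError; skipped.
4. `except IndexError` matches → `seq.append(53)` → seq = [22, 53].
5. finally always runs: `seq.append(86)` → seq = [22, 53, 86].
Result: [22, 53, 86]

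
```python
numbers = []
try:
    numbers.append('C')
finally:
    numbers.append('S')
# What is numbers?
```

Step-by-step execution trace:
1. try: `numbers.append('C')` → numbers = ['C'].
2. The try body completes without raising.
3. finally always runs: `numbers.append('S')` → numbers = ['C', 'S'].
Result: ['C', 'S']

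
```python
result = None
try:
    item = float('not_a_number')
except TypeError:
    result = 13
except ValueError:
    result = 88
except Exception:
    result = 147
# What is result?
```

Step-by-step execution trace:
1. `item = float('not_a_number')` raises ValueError.
2. `except TypeError` does not match ValueError; skipped.
3. `except ValueError` matches → result = 88.
4. Remaining except clauses are skipped.
Result: 88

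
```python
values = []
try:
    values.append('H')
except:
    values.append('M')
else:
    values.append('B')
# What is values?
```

Step-by-step execution trace:
1. try: `values.append('H')` → values = ['H']. No exception raised.
2. `except` is skipped.
3. `else` runs (try completed without exception): `values.append('B')` → values = ['H', 'B'].
Result: ['H', 'B']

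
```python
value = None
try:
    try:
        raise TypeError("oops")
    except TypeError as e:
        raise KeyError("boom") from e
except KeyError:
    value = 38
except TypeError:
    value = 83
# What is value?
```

Step-by-step execution trace:
1. Inner try raises TypeError; inner `except TypeError as e` catches it.
2. `raise KeyError(...) from e` raises KeyError (TypeError is attached as __cause__, but only KeyError is active).
3. Outer `except KeyError` matches → value = 38.
4. `except TypeError` is not reached.
Result: 38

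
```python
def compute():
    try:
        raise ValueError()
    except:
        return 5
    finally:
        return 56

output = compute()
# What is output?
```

Step-by-step execution trace:
1. `compute()` enters try: `raise ValueError()` raises ValueError.
2. bare `except` matches → `return 5` sets pending return value 5.
3. Before returning, `finally: return 56` runs and overrides the pending return.
4. compute() returns 56 → output = 56.
Result: 56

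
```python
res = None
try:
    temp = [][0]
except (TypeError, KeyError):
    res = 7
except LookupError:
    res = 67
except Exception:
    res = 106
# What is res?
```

Step-by-step execution trace:
1. `temp = [][0]` raises IndexError.
2. `except (TypeError, KeyError)` does not match IndexError; skipped.
3. `except LookupError` matches (IndexError is a subclass of LookupError) → res = 67.
4. `except Exception` is not reached.
Result: 67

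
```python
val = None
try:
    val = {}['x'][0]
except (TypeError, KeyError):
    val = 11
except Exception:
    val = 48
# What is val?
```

Step-by-step execution trace:
1. `val = {}['x'][0]` raises KeyError.
2. `except (TypeError, KeyError)` matches (KeyError is in the tuple) → val = 11.
3. `except Exception` is not reached.
Result: 11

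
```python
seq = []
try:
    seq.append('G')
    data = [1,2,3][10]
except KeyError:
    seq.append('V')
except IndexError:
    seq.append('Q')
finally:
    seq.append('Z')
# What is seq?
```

Step-by-step execution trace:
1. try: `seq.append('G')` → seq = ['G'].
2. `data = [1,2,3][10]` raises IndexError.
3. `except KeyError` does not match IndexError; skipped.
4. `except IndexError` matches → `seq.append('Q')` → seq = ['G', 'Q'].
5. finally always runs: `seq.append('Z')` → seq = ['G', 'Q', 'Z'].
Result: ['G', 'Q', 'Z']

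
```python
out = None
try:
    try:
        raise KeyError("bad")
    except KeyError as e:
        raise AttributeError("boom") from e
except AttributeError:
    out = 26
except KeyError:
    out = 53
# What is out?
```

Step-by-step execution trace:
1. Inner try raises KeyError; inner `except KeyError as e` catches it.
2. `raise AttributeError(...) from e` raises AttributeError (KeyError is attached as __cause__, but only AttributeError is active).
3. Outer `except AttributeError` matches → out = 26.
4. `except KeyError` is not reached.
Result: 26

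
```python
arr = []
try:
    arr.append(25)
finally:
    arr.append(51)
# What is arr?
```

Step-by-step execution trace:
1. try: `arr.append(25)` → arr = [25].
2. The try body completes without raising.
3. finally always runs: `arr.append(51)` → arr = [25, 51].
Result: [25, 51]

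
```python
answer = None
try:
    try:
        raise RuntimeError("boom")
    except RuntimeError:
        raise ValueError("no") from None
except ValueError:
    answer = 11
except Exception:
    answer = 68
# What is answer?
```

Step-by-step execution trace:
1. Inner try raises RuntimeError; inner `except RuntimeError` catches it.
2. `raise ValueError(...) from None` raises ValueError (from None suppresses __context__, but the active exception is still ValueError).
3. Outer `except ValueError` matches → answer = 11.
4. `except Exception` is not reached.
Result: 11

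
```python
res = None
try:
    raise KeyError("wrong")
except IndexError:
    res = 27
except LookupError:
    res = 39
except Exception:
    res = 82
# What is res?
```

Step-by-step execution trace:
1. `raise KeyError(...)` raises KeyError.
2. `except IndexError` does not match (KeyError is not a subclass of IndexError); skipped.
3. `except LookupError` matches (KeyError is a subclass of LookupError) → res = 39.
4. `except Exception` is not reached.
Result: 39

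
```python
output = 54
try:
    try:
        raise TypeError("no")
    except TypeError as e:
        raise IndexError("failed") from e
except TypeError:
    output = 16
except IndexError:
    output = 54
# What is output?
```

Step-by-step execution trace:
1. Inner try raises TypeError; inner `except TypeError as e` catches it.
2. `raise IndexError(...) from e` raises IndexError (TypeError is attached as __cause__, but only IndexError is active).
3. Outer `except TypeError` does not match IndexError; skipped.
4. Outer `except IndexError` matches → output = 54.
Result: 54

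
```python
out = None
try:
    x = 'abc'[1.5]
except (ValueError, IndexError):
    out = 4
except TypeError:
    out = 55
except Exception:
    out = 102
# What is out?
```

Step-by-step execution trace:
1. `x = 'abc'[1.5]` raises TypeError.
2. `except (ValueError, IndexError)` does not match TypeError; skipped.
3. `except TypeError` matches (exact type match) → out = 55.
4. `except Exception` is not reached.
Result: 55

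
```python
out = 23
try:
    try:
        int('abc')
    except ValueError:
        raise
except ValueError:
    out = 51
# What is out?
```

Step-by-step execution trace:
1. Inner try: `int('abc')` raises ValueError.
2. Inner `except ValueError` matches; bare `raise` re-raises the same ValueError.
3. Outer `except ValueError` matches → out = 51.
Result: 51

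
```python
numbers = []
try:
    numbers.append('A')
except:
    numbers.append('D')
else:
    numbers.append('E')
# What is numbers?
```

Step-by-step execution trace:
1. try: `numbers.append('A')` → numbers = ['A']. No exception raised.
2. `except` is skipped.
3. `else` runs (try completed without exception): `numbers.append('E')` → numbers = ['A', 'E'].
Result: ['A', 'E']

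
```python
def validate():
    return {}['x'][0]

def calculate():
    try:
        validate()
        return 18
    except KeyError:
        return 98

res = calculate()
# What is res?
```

Step-by-step execution trace:
1. `calculate()` calls `validate()`.
2. `validate()` evaluates `{}['x'][0]`, which raises KeyError; it propagates to the caller.
3. `return 18` is not reached.
4. `except KeyError` in calculate matches → returns 98.
5. res = 98.
Result: 98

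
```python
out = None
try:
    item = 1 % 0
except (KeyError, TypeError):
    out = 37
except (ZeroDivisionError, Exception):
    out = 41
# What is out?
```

Step-by-step execution trace:
1. `item = 1 % 0` raises ZeroDivisionError.
2. `except (KeyError, TypeError)` does not match ZeroDivisionError; skipped.
3. `except (ZeroDivisionError, Exception)` matches (ZeroDivisionError is in the tuple) → out = 41.
Result: 41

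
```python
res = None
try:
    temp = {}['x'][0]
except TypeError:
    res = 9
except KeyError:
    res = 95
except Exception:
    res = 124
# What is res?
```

Step-by-step execution trace:
1. `temp = {}['x'][0]` raises KeyError.
2. `except TypeError` does not match KeyError; skipped.
3. `except KeyError` matches → res = 95.
4. Remaining except clauses are skipped.
Result: 95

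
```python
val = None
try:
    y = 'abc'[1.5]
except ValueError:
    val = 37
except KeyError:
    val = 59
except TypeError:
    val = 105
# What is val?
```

Step-by-step execution trace:
1. `y = 'abc'[1.5]` raises TypeError.
2. `except ValueError` does not match TypeError; skipped.
3. `except KeyError` does not match TypeError; skipped.
4. `except TypeError` matches → val = 105.
Result: 105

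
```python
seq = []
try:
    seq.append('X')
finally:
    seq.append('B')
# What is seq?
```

Step-by-step execution trace:
1. try: `seq.append('X')` → seq = ['X'].
2. The try body completes without raising.
3. finally always runs: `seq.append('B')` → seq = ['X', 'B'].
Result: ['X', 'B']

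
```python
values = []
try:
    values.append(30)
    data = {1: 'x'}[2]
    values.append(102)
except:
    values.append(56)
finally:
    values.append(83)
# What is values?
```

Step-by-step execution trace:
1. try: `values.append(30)` → values = [30].
2. `data = {1: 'x'}[2]` raises KeyError; `values.append(102)` is not reached.
3. bare `except` matches → `values.append(56)` → values = [30, 56].
4. finally always runs: `values.append(83)` → values = [30, 56, 83].
Result: [30, 56, 83]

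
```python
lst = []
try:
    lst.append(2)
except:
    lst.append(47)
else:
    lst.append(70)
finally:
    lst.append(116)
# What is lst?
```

Step-by-step execution trace:
1. try: `lst.append(2)` → lst = [2]. No exception raised.
2. `except` is skipped.
3. `else` runs: `lst.append(70)` → lst = [2, 70].
4. `finally` always runs: `lst.append(116)` → lst = [2, 70, 116].
Result: [2, 70, 116]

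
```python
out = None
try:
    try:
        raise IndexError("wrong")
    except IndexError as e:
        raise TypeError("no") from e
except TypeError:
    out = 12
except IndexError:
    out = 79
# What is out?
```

Step-by-step execution trace:
1. Inner try raises IndexError; inner `except IndexError as e` catches it.
2. `raise TypeError(...) from e` raises TypeError (IndexError is attached as __cause__, but only TypeError is active).
3. Outer `except TypeError` matches → out = 12.
4. `except IndexError` is not reached.
Result: 12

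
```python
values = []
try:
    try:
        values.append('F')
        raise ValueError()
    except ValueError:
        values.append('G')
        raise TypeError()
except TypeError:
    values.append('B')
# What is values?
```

Step-by-step execution trace:
1. Inner try: `values.append('F')` → values = ['F'].
2. `raise ValueError()` raises ValueError.
3. Inner `except ValueError` matches → `values.append('G')` → values = ['F', 'G'].
4. `raise TypeError()` raises TypeError; propagates to outer try.
5. Outer `except TypeError` matches → `values.append('B')` → values = ['F', 'G', 'B'].
Result: ['F', 'G', 'B']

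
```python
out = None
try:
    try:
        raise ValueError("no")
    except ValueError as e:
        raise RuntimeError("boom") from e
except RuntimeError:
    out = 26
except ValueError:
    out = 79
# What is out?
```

Step-by-step execution trace:
1. Inner try raises ValueError; inner `except ValueError as e` catches it.
2. `raise RuntimeError(...) from e` raises RuntimeError (ValueError is attached as __cause__, but only RuntimeError is active).
3. Outer `except RuntimeError` matches → out = 26.
4. `except ValueError` is not reached.
Result: 26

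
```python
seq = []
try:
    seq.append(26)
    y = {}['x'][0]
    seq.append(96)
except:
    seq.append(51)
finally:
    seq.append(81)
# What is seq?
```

Step-by-step execution trace:
1. try: `seq.append(26)` → seq = [26].
2. `y = {}['x'][0]` raises KeyError; `seq.append(96)` is not reached.
3. bare `except` matches → `seq.append(51)` → seq = [26, 51].
4. finally always runs: `seq.append(81)` → seq = [26, 51, 81].
Result: [26, 51, 81]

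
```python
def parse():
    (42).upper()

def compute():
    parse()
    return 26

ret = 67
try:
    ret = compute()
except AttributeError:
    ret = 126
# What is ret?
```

Step-by-step execution trace:
1. ret starts at 67.
2. try: `compute()` calls `parse()`.
3. `parse()` evaluates `(42).upper()`, which raises AttributeError; it propagates through compute (uncaught).
4. `return 26` in compute is not reached; the assignment to ret does not complete.
5. `except AttributeError` matches → ret = 126.
Result: 126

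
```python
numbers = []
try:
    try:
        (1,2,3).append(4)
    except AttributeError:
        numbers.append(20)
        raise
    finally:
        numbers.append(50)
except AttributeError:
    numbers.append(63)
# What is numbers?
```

Step-by-step execution trace:
1. Inner try: `(1,2,3).append(4)` raises AttributeError.
2. Inner `except AttributeError` matches → `numbers.append(20)` → numbers = [20].
3. bare `raise` re-raises AttributeError.
4. Inner `finally` runs during unwinding: `numbers.append(50)` → numbers = [20, 50].
5. Outer `except AttributeError` matches → `numbers.append(63)` → numbers = [20, 50, 63].
Result: [20, 50, 63]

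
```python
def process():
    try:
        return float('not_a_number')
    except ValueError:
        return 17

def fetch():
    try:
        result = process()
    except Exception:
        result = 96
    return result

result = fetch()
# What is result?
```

Step-by-step execution trace:
1. `fetch()` calls `process()`.
2. In process: `float('not_a_number')` raises ValueError; `except ValueError` catches it → returns 17.
3. In fetch: `result = process()` → result = 17. No exception reaches fetch.
4. `except Exception` is skipped; fetch returns 17.
5. result = 17.
Result: 17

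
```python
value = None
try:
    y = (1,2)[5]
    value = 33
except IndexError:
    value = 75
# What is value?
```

Step-by-step execution trace:
1. `y = (1,2)[5]` raises IndexError.
2. `value = 33` is not reached.
3. `except IndexError` matches → value = 75.
Result: 75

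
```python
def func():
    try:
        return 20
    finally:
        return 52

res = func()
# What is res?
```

Step-by-step execution trace:
1. `func()` enters try: `return 20` sets pending return value 20.
2. Before returning, `finally: return 52` runs and overrides the pending return.
3. func() returns 52 → res = 52.
Result: 52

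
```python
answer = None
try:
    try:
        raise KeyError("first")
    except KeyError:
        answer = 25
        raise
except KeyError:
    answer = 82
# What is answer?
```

Step-by-step execution trace:
1. Inner try: `raise KeyError("first")` raises KeyError.
2. Inner `except KeyError` matches → answer = 25.
3. bare `raise` re-raises the same KeyError.
4. Outer `except KeyError` matches → answer = 82.
Result: 82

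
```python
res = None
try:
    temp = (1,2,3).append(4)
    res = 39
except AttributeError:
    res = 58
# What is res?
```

Step-by-step execution trace:
1. `temp = (1,2,3).append(4)` raises AttributeError.
2. `res = 39` is not reached.
3. `except AttributeError` matches → res = 58.
Result: 58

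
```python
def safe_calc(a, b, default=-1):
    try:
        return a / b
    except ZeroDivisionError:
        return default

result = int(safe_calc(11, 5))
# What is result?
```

Step-by-step execution trace:
1. `safe_calc(11, 5)` enters try: `return 11 / 5` → returns 2.2. No exception raised.
2. `except ZeroDivisionError` is skipped.
3. `int(2.2)` → 2 → result = 2.
Result: 2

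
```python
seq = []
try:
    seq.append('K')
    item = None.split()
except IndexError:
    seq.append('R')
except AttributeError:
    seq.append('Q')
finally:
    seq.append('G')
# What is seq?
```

Step-by-step execution trace:
1. try: `seq.append('K')` → seq = ['K'].
2. `item = None.split()` raises AttributeError.
3. `except IndexError` does not match AttributeError; skipped.
4. `except AttributeError` matches → `seq.append('Q')` → seq = ['K', 'Q'].
5. finally always runs: `seq.append('G')` → seq = ['K', 'Q', 'G'].
Result: ['K', 'Q', 'G']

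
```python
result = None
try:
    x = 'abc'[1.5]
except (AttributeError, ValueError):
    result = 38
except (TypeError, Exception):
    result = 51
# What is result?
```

Step-by-step execution trace:
1. `x = 'abc'[1.5]` raises TypeError.
2. `except (AttributeError, ValueError)` does not match TypeError; skipped.
3. `except (TypeError, Exception)` matches (TypeError is in the tuple) → result = 51.
Result: 51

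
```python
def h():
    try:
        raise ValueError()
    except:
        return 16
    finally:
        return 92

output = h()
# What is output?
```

Step-by-step execution trace:
1. `h()` enters try: `raise ValueError()` raises ValueError.
2. bare `except` matches → `return 16` sets pending return value 16.
3. Before returning, `finally: return 92` runs and overrides the pending return.
4. h() returns 92 → output = 92.
Result: 92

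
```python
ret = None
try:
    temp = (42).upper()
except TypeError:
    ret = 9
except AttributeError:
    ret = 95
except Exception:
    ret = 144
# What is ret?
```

Step-by-step execution trace:
1. `temp = (42).upper()` raises AttributeError.
2. `except TypeError` does not match AttributeError; skipped.
3. `except AttributeError` matches → ret = 95.
4. Remaining except clauses are skipped.
Result: 95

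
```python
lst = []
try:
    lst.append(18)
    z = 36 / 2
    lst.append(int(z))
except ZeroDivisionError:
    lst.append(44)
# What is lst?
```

Step-by-step execution trace:
1. try: `lst.append(18)` → lst = [18].
2. `z = 36 / 2` → z = 18.0. No exception raised.
3. `lst.append(int(z))` → lst = [18, 18].
4. `except ZeroDivisionError` is skipped (no exception was raised).
Result: [18, 18]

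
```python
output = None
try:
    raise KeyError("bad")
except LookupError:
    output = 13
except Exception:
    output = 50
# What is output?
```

Step-by-step execution trace:
1. `raise KeyError(...)` raises KeyError.
2. `except LookupError` matches (KeyError is a subclass of LookupError) → output = 13.
3. `except Exception` is not reached.
Result: 13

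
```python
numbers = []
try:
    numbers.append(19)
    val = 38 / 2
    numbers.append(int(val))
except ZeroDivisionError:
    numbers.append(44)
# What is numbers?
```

Step-by-step execution trace:
1. try: `numbers.append(19)` → numbers = [19].
2. `val = 38 / 2` → val = 19.0. No exception raised.
3. `numbers.append(int(val))` → numbers = [19, 19].
4. `except ZeroDivisionError` is skipped (no exception was raised).
Result: [19, 19]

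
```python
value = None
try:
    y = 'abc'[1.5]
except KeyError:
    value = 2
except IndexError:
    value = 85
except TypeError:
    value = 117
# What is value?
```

Step-by-step execution trace:
1. `y = 'abc'[1.5]` raises TypeError.
2. `except KeyError` does not match TypeError; skipped.
3. `except IndexError` does not match TypeError; skipped.
4. `except TypeError` matches → value = 117.
Result: 117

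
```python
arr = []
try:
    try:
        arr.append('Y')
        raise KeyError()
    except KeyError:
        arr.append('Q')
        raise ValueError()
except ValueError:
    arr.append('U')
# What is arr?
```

Step-by-step execution trace:
1. Inner try: `arr.append('Y')` → arr = ['Y'].
2. `raise KeyError()` raises KeyError.
3. Inner `except KeyError` matches → `arr.append('Q')` → arr = ['Y', 'Q'].
4. `raise ValueError()` raises ValueError; propagates to outer try.
5. Outer `except ValueError` matches → `arr.append('U')` → arr = ['Y', 'Q', 'U'].
Result: ['Y', 'Q', 'U']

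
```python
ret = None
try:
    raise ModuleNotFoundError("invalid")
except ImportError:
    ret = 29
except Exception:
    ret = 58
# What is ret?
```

Step-by-step execution trace:
1. `raise ModuleNotFoundError(...)` raises ModuleNotFoundError.
2. `except ImportError` matches (ModuleNotFoundError is a subclass of ImportError) → ret = 29.
3. `except Exception` is not reached.
Result: 29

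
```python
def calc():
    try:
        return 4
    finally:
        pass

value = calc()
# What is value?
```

Step-by-step execution trace:
1. `calc()` enters try: `return 4` sets pending return value 4.
2. Before returning, `finally: pass` runs (no effect).
3. calc() returns 4 → value = 4.
Result: 4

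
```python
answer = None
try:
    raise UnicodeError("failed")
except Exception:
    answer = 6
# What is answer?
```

Step-by-step execution trace:
1. `raise UnicodeError(...)` raises UnicodeError.
2. `except Exception` matches (UnicodeError is a subclass of Exception) → answer = 6.
Result: 6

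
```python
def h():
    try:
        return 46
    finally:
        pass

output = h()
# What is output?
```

Step-by-step execution trace:
1. `h()` enters try: `return 46` sets pending return value 46.
2. Before returning, `finally: pass` runs (no effect).
3. h() returns 46 → output = 46.
Result: 46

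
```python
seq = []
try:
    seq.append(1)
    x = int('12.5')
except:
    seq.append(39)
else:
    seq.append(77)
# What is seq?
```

Step-by-step execution trace:
1. try: `seq.append(1)` → seq = [1].
2. `x = int('12.5')` raises ValueError.
3. bare `except` matches → `seq.append(39)` → seq = [1, 39].
4. `else` is skipped (an exception was raised).
Result: [1, 39]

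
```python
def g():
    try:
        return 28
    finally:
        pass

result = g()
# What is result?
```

Step-by-step execution trace:
1. `g()` enters try: `return 28` sets pending return value 28.
2. Before returning, `finally: pass` runs (no effect).
3. g() returns 28 → result = 28.
Result: 28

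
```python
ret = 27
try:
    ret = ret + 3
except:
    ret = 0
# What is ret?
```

Step-by-step execution trace:
1. ret starts at 27.
2. try: `ret = ret + 3` → ret = 30. No exception raised.
3. `except` is skipped.
Result: 30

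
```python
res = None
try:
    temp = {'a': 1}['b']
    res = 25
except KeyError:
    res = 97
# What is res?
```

Step-by-step execution trace:
1. `temp = {'a': 1}['b']` raises KeyError.
2. `res = 25` is not reached.
3. `except KeyError` matches → res = 97.
Result: 97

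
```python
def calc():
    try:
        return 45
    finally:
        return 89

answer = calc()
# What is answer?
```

Step-by-step execution trace:
1. `calc()` enters try: `return 45` sets pending return value 45.
2. Before returning, `finally: return 89` runs and overrides the pending return.
3. calc() returns 89 → answer = 89.
Result: 89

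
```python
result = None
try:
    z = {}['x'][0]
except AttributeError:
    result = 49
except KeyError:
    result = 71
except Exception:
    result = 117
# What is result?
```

Step-by-step execution trace:
1. `z = {}['x'][0]` raises KeyError.
2. `except AttributeError` does not match KeyError; skipped.
3. `except KeyError` matches → result = 71.
4. Remaining except clauses are skipped.
Result: 71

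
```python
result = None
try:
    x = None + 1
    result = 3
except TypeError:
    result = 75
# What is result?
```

Step-by-step execution trace:
1. `x = None + 1` raises TypeError.
2. `result = 3` is not reached.
3. `except TypeError` matches → result = 75.
Result: 75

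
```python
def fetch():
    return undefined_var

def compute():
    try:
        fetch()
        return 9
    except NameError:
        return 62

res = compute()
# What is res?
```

Step-by-step execution trace:
1. `compute()` calls `fetch()`.
2. `fetch()` evaluates `undefined_var`, which raises NameError; it propagates to the caller.
3. `return 9` is not reached.
4. `except NameError` in compute matches → returns 62.
5. res = 62.
Result: 62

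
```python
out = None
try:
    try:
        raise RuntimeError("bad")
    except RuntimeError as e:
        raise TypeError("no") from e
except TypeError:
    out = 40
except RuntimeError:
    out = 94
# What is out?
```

Step-by-step execution trace:
1. Inner try raises RuntimeError; inner `except RuntimeError as e` catches it.
2. `raise TypeError(...) from e` raises TypeError (RuntimeError is attached as __cause__, but only TypeError is active).
3. Outer `except TypeError` matches → out = 40.
4. `except RuntimeError` is not reached.
Result: 40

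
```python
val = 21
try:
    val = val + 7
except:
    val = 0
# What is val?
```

Step-by-step execution trace:
1. val starts at 21.
2. try: `val = val + 7` → val = 28. No exception raised.
3. `except` is skipped.
Result: 28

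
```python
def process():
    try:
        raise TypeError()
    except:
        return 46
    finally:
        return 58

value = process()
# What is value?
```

Step-by-step execution trace:
1. `process()` enters try: `raise TypeError()` raises TypeError.
2. bare `except` matches → `return 46` sets pending return value 46.
3. Before returning, `finally: return 58` runs and overrides the pending return.
4. process() returns 58 → value = 58.
Result: 58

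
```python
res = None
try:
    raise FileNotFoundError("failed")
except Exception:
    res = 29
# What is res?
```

Step-by-step execution trace:
1. `raise FileNotFoundError(...)` raises FileNotFoundError.
2. `except Exception` matches (FileNotFoundError is a subclass of Exception) → res = 29.
Result: 29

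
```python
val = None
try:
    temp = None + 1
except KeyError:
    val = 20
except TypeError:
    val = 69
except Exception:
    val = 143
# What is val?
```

Step-by-step execution trace:
1. `temp = None + 1` raises TypeError.
2. `except KeyError` does not match TypeError; skipped.
3. `except TypeError` matches → val = 69.
4. Remaining except clauses are skipped.
Result: 69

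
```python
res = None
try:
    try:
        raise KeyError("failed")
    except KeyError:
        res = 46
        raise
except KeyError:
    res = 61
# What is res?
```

Step-by-step execution trace:
1. Inner try: `raise KeyError("failed")` raises KeyError.
2. Inner `except KeyError` matches → res = 46.
3. bare `raise` re-raises the same KeyError.
4. Outer `except KeyError` matches → res = 61.
Result: 61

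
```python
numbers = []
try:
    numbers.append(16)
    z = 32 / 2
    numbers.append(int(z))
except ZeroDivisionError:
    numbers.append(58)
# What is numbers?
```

Step-by-step execution trace:
1. try: `numbers.append(16)` → numbers = [16].
2. `z = 32 / 2` → z = 16.0. No exception raised.
3. `numbers.append(int(z))` → numbers = [16, 16].
4. `except ZeroDivisionError` is skipped (no exception was raised).
Result: [16, 16]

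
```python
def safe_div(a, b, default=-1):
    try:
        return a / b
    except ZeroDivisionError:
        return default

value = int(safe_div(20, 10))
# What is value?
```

Step-by-step execution trace:
1. `safe_div(20, 10)` enters try: `return 20 / 10` → returns 2.0. No exception raised.
2. `except ZeroDivisionError` is skipped.
3. `int(2.0)` → 2 → value = 2.
Result: 2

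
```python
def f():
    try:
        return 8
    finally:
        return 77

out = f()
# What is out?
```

Step-by-step execution trace:
1. `f()` enters try: `return 8` sets pending return value 8.
2. Before returning, `finally: return 77` runs and overrides the pending return.
3. f() returns 77 → out = 77.
Result: 77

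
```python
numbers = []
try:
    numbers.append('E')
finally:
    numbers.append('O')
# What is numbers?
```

Step-by-step execution trace:
1. try: `numbers.append('E')` → numbers = ['E'].
2. The try body completes without raising.
3. finally always runs: `numbers.append('O')` → numbers = ['E', 'O'].
Result: ['E', 'O']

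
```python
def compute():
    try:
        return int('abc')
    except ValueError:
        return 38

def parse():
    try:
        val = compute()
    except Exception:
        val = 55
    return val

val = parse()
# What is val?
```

Step-by-step execution trace:
1. `parse()` calls `compute()`.
2. In compute: `int('abc')` raises ValueError; `except ValueError` catches it → returns 38.
3. In parse: `val = compute()` → val = 38. No exception reaches parse.
4. `except Exception` is skipped; parse returns 38.
5. val = 38.
Result: 38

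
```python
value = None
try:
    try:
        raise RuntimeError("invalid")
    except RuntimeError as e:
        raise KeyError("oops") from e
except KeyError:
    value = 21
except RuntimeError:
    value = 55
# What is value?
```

Step-by-step execution trace:
1. Inner try raises RuntimeError; inner `except RuntimeError as e` catches it.
2. `raise KeyError(...) from e` raises KeyError (RuntimeError is attached as __cause__, but only KeyError is active).
3. Outer `except KeyError` matches → value = 21.
4. `except RuntimeError` is not reached.
Result: 21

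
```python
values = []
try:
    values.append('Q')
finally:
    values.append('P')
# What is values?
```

Step-by-step execution trace:
1. try: `values.append('Q')` → values = ['Q'].
2. The try body completes without raising.
3. finally always runs: `values.append('P')` → values = ['Q', 'P'].
Result: ['Q', 'P']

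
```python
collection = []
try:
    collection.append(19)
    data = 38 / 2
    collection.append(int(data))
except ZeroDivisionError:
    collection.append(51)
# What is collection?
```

Step-by-step execution trace:
1. try: `collection.append(19)` → collection = [19].
2. `data = 38 / 2` → data = 19.0. No exception raised.
3. `collection.append(int(data))` → collection = [19, 19].
4. `except ZeroDivisionError` is skipped (no exception was raised).
Result: [19, 19]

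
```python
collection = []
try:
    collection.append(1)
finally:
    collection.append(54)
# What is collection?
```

Step-by-step execution trace:
1. try: `collection.append(1)` → collection = [1].
2. The try body completes without raising.
3. finally always runs: `collection.append(54)` → collection = [1, 54].
Result: [1, 54]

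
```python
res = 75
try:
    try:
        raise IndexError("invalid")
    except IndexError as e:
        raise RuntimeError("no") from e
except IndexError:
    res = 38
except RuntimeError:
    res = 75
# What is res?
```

Step-by-step execution trace:
1. Inner try raises IndexError; inner `except IndexError as e` catches it.
2. `raise RuntimeError(...) from e` raises RuntimeError (IndexError is attached as __cause__, but only RuntimeError is active).
3. Outer `except IndexError` does not match RuntimeError; skipped.
4. Outer `except RuntimeError` matches → res = 75.
Result: 75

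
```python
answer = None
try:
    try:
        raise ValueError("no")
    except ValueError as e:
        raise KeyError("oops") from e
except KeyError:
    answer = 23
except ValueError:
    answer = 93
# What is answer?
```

Step-by-step execution trace:
1. Inner try raises ValueError; inner `except ValueError as e` catches it.
2. `raise KeyError(...) from e` raises KeyError (ValueError is attached as __cause__, but only KeyError is active).
3. Outer `except KeyError` matches → answer = 23.
4. `except ValueError` is not reached.
Result: 23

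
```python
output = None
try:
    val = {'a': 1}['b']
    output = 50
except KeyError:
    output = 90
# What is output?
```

Step-by-step execution trace:
1. `val = {'a': 1}['b']` raises KeyError.
2. `output = 50` is not reached.
3. `except KeyError` matches → output = 90.
Result: 90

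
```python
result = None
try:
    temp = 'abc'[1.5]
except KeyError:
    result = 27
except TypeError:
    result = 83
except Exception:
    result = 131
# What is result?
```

Step-by-step execution trace:
1. `temp = 'abc'[1.5]` raises TypeError.
2. `except KeyError` does not match TypeError; skipped.
3. `except TypeError` matches → result = 83.
4. Remaining except clauses are skipped.
Result: 83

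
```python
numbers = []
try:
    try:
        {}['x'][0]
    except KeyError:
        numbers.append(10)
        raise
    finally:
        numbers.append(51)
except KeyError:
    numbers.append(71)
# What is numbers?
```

Step-by-step execution trace:
1. Inner try: `{}['x'][0]` raises KeyError.
2. Inner `except KeyError` matches → `numbers.append(10)` → numbers = [10].
3. bare `raise` re-raises KeyError.
4. Inner `finally` runs during unwinding: `numbers.append(51)` → numbers = [10, 51].
5. Outer `except KeyError` matches → `numbers.append(71)` → numbers = [10, 51, 71].
Result: [10, 51, 71]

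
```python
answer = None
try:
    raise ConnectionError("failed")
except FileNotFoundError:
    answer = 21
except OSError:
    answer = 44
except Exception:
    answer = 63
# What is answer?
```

Step-by-step execution trace:
1. `raise ConnectionError(...)` raises ConnectionError.
2. `except FileNotFoundError` does not match (ConnectionError is not a subclass of FileNotFoundError); skipped.
3. `except OSError` matches (ConnectionError is a subclass of OSError) → answer = 44.
4. `except Exception` is not reached.
Result: 44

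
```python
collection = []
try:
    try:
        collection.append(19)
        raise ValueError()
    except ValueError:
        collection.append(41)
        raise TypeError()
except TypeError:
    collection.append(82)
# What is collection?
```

Step-by-step execution trace:
1. Inner try: `collection.append(19)` → collection = [19].
2. `raise ValueError()` raises ValueError.
3. Inner `except ValueError` matches → `collection.append(41)` → collection = [19, 41].
4. `raise TypeError()` raises TypeError; propagates to outer try.
5. Outer `except TypeError` matches → `collection.append(82)` → collection = [19, 41, 82].
Result: [19, 41, 82]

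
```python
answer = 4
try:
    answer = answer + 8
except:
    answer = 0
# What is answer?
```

Step-by-step execution trace:
1. answer starts at 4.
2. try: `answer = answer + 8` → answer = 12. No exception raised.
3. `except` is skipped.
Result: 12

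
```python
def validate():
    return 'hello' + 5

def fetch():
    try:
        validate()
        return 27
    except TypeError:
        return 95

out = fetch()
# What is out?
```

Step-by-step execution trace:
1. `fetch()` calls `validate()`.
2. `validate()` evaluates `'hello' + 5`, which raises TypeError; it propagates to the caller.
3. `return 27` is not reached.
4. `except TypeError` in fetch matches → returns 95.
5. out = 95.
Result: 95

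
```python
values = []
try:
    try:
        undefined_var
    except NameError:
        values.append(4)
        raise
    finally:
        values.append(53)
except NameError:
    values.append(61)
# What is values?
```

Step-by-step execution trace:
1. Inner try: `undefined_var` raises NameError.
2. Inner `except NameError` matches → `values.append(4)` → values = [4].
3. bare `raise` re-raises NameError.
4. Inner `finally` runs during unwinding: `values.append(53)` → values = [4, 53].
5. Outer `except NameError` matches → `values.append(61)` → values = [4, 53, 61].
Result: [4, 53, 61]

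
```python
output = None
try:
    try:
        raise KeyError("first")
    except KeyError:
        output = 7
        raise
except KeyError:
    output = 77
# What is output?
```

Step-by-step execution trace:
1. Inner try: `raise KeyError("first")` raises KeyError.
2. Inner `except KeyError` matches → output = 7.
3. bare `raise` re-raises the same KeyError.
4. Outer `except KeyError` matches → output = 77.
Result: 77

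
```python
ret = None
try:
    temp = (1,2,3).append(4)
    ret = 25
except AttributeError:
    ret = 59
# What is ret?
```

Step-by-step execution trace:
1. `temp = (1,2,3).append(4)` raises AttributeError.
2. `ret = 25` is not reached.
3. `except AttributeError` matches → ret = 59.
Result: 59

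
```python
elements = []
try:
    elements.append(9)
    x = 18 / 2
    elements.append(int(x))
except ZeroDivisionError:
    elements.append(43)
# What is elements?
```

Step-by-step execution trace:
1. try: `elements.append(9)` → elements = [9].
2. `x = 18 / 2` → x = 9.0. No exception raised.
3. `elements.append(int(x))` → elements = [9, 9].
4. `except ZeroDivisionError` is skipped (no exception was raised).
Result: [9, 9]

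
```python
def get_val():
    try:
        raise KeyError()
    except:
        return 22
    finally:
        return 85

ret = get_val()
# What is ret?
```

Step-by-step execution trace:
1. `get_val()` enters try: `raise KeyError()` raises KeyError.
2. bare `except` matches → `return 22` sets pending return value 22.
3. Before returning, `finally: return 85` runs and overrides the pending return.
4. get_val() returns 85 → ret = 85.
Result: 85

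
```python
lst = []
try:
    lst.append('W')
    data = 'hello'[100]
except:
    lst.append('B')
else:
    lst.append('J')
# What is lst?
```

Step-by-step execution trace:
1. try: `lst.append('W')` → lst = ['W'].
2. `data = 'hello'[100]` raises IndexError.
3. bare `except` matches → `lst.append('B')` → lst = ['W', 'B'].
4. `else` is skipped (an exception was raised).
Result: ['W', 'B']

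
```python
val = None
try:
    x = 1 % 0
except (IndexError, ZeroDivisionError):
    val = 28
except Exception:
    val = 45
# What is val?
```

Step-by-step execution trace:
1. `x = 1 % 0` raises ZeroDivisionError.
2. `except (IndexError, ZeroDivisionError)` matches (ZeroDivisionError is in the tuple) → val = 28.
3. `except Exception` is not reached.
Result: 28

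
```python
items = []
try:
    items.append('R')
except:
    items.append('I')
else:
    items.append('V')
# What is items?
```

Step-by-step execution trace:
1. try: `items.append('R')` → items = ['R']. No exception raised.
2. `except` is skipped.
3. `else` runs (try completed without exception): `items.append('V')` → items = ['R', 'V'].
Result: ['R', 'V']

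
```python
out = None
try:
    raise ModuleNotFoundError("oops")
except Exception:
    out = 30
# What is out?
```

Step-by-step execution trace:
1. `raise ModuleNotFoundError(...)` raises ModuleNotFoundError.
2. `except Exception` matches (ModuleNotFoundError is a subclass of Exception) → out = 30.
Result: 30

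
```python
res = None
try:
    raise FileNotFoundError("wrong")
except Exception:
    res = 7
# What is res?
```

Step-by-step execution trace:
1. `raise FileNotFoundError(...)` raises FileNotFoundError.
2. `except Exception` matches (FileNotFoundError is a subclass of Exception) → res = 7.
Result: 7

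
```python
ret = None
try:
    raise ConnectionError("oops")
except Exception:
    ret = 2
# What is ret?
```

Step-by-step execution trace:
1. `raise ConnectionError(...)` raises ConnectionError.
2. `except Exception` matches (ConnectionError is a subclass of Exception) → ret = 2.
Result: 2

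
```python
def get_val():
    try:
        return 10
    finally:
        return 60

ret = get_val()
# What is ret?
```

Step-by-step execution trace:
1. `get_val()` enters try: `return 10` sets pending return value 10.
2. Before returning, `finally: return 60` runs and overrides the pending return.
3. get_val() returns 60 → ret = 60.
Result: 60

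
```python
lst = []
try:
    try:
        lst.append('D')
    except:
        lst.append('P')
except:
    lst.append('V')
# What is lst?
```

Step-by-step execution trace:
1. Inner try: `lst.append('D')` → lst = ['D']. No exception raised.
2. Inner `except` is skipped.
3. Inner try completes normally; outer `except` is skipped.
Result: ['D']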